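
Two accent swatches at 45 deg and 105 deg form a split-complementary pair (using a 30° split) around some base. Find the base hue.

The accents sit 30° either side of the complement, so the complement is their short-arc midpoint on the wheel.
Short-arc midpoint of 45° and 105°: 75°.
Base is 180° from the complement: 75 − 180 = -105 → -105 + 360 = 255°

255°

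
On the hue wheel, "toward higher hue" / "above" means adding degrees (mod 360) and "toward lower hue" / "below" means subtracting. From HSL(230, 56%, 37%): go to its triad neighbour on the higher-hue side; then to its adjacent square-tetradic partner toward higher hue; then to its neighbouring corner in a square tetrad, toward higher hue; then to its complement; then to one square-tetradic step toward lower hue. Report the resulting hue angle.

260°

+120° (triadic ↑): 230 + 120 = 350°
+90° (square ↑): 350 + 90 = 440 → 440 − 360 = 80°
+90° (square ↑): 80 + 90 = 170°
+180° (complement): 170 + 180 = 350°
−90° (square ↓): 350 − 90 = 260°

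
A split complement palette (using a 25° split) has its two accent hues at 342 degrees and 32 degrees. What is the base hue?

187°

The accents sit 25° either side of the complement, so the complement is their short-arc midpoint on the wheel.
Short-arc midpoint of 342° and 32°: 7°.
Base is 180° from the complement: 7 − 180 = -173 → -173 + 360 = 187°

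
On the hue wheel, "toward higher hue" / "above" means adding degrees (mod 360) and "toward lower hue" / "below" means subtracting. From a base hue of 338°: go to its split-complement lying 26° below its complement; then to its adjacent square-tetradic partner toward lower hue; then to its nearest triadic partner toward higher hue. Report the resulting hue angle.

162°

split-comp 26° ↓ +154°: 338 + 154 = 492 → 492 − 360 = 132°
square ↓ −90°: 132 − 90 = 42°
triadic ↑ +120°: 42 + 120 = 162°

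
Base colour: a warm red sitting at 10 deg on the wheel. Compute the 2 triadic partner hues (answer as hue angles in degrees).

130° and 250°

A triad places three hues 120° apart.
10 + 120 = 130°
10 + 240 = 250°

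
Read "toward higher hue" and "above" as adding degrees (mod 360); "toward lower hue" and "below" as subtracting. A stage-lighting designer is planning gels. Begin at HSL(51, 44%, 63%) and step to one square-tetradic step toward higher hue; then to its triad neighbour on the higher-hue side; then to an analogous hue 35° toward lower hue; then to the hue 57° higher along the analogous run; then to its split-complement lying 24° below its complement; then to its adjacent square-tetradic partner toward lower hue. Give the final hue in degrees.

349°

square ↑ +90°: 51 + 90 = 141°
triadic ↑ +120°: 141 + 120 = 261°
analog 35° ↓ −35°: 261 − 35 = 226°
analog 57° ↑ +57°: 226 + 57 = 283°
split-comp 24° ↓ +156°: 283 + 156 = 439 → 439 − 360 = 79°
square ↓ −90°: 79 − 90 = -11 → -11 + 360 = 349°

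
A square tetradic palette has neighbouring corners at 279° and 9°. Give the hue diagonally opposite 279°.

99°

A square tetradic scheme places four hues 90° apart; opposite corners are 180° apart.
279 + 180 = 459 → 459 − 360 = 99°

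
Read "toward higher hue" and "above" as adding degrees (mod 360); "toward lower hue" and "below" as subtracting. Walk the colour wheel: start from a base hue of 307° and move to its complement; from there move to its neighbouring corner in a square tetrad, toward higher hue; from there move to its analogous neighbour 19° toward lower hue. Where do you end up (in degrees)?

+180° (complement): 307 + 180 = 487 → 487 − 360 = 127°
+90° (square ↑): 127 + 90 = 217°
−19° (analog 19° ↓): 217 − 19 = 198°

198°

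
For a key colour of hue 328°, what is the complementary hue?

148°

The complement sits 180° across the wheel.
328 + 180 = 508 → 508 − 360 = 148°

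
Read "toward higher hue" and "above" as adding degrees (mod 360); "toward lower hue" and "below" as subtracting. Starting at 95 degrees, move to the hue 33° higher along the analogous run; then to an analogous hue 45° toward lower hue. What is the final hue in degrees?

+33° (analog 33° ↑): 95 + 33 = 128°
−45° (analog 45° ↓): 128 − 45 = 83°

83°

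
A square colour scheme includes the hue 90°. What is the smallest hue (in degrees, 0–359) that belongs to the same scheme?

0°

A square tetradic scheme places four hues every 90°.
The full set through 90° is {0°, 90°, 180°, 270°}.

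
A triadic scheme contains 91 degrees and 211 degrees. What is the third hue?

331°

A triad spaces three hues 120° apart.
The full set is {91°, 211°, 331°}.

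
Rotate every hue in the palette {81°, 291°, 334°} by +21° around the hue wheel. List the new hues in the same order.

81 + 21 = 102°
291 + 21 = 312°
334 + 21 = 355°

102°, 312°, 355°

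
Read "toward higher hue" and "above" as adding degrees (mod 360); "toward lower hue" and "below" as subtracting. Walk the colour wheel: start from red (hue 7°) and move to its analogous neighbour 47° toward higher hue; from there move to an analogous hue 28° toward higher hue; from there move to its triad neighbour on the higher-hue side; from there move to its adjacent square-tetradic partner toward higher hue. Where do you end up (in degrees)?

analog 47° ↑ +47°: 7 + 47 = 54°
analog 28° ↑ +28°: 54 + 28 = 82°
triadic ↑ +120°: 82 + 120 = 202°
square ↑ +90°: 202 + 90 = 292°

292°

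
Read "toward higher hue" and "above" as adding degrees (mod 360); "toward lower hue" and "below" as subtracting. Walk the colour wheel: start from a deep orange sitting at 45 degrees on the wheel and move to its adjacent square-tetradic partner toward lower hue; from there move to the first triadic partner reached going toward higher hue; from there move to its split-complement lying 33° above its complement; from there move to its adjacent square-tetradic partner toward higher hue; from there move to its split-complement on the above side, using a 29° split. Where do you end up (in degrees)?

227°

45 − 90 = -45 → -45 + 360 = 315°   (square ↓)
315 + 120 = 435 → 435 − 360 = 75°   (triadic ↑)
75 + 213 = 288°   (split-comp 33° ↑)
288 + 90 = 378 → 378 − 360 = 18°   (square ↑)
18 + 209 = 227°   (split-comp 29° ↑)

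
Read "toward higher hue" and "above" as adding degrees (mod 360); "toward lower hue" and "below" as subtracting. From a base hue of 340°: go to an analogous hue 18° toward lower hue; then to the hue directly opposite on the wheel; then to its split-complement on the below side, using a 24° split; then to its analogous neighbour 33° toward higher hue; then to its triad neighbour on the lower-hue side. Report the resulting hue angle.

−18° (analog 18° ↓): 340 − 18 = 322°
+180° (complement): 322 + 180 = 502 → 502 − 360 = 142°
+156° (split-comp 24° ↓): 142 + 156 = 298°
+33° (analog 33° ↑): 298 + 33 = 331°
−120° (triadic ↓): 331 − 120 = 211°

211°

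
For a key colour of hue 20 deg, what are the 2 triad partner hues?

140° and 260°

A triad places three hues 120° apart.
20 + 120 = 140°
20 + 240 = 260°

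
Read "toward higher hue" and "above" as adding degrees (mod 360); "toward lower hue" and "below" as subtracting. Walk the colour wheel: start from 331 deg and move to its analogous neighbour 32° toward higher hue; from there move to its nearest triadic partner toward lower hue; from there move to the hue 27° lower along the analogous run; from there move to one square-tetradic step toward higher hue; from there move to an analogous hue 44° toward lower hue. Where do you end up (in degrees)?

+32° (analog 32° ↑): 331 + 32 = 363 → 363 − 360 = 3°
−120° (triadic ↓): 3 − 120 = -117 → -117 + 360 = 243°
−27° (analog 27° ↓): 243 − 27 = 216°
+90° (square ↑): 216 + 90 = 306°
−44° (analog 44° ↓): 306 − 44 = 262°

262°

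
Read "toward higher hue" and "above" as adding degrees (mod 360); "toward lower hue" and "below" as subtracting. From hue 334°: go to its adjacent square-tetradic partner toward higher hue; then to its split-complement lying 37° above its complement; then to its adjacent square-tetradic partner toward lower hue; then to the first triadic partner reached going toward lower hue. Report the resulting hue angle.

71°

+90° (square ↑): 334 + 90 = 424 → 424 − 360 = 64°
+217° (split-comp 37° ↑): 64 + 217 = 281°
−90° (square ↓): 281 − 90 = 191°
−120° (triadic ↓): 191 − 120 = 71°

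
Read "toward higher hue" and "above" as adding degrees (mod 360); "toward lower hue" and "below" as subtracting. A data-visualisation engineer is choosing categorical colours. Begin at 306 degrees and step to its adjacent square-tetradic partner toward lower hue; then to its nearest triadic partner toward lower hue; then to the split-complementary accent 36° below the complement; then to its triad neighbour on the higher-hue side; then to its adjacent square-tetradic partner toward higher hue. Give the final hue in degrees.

90°

306 − 90 = 216°   (square ↓)
216 − 120 = 96°   (triadic ↓)
96 + 144 = 240°   (split-comp 36° ↓)
240 + 120 = 360 → 360 − 360 = 0°   (triadic ↑)
0 + 90 = 90°   (square ↑)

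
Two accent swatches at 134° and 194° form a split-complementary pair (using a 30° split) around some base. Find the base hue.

The accents sit 30° either side of the complement, so the complement is their short-arc midpoint on the wheel.
Short-arc midpoint of 134° and 194°: 164°.
Base is 180° from the complement: 164 − 180 = -16 → -16 + 360 = 344°

344°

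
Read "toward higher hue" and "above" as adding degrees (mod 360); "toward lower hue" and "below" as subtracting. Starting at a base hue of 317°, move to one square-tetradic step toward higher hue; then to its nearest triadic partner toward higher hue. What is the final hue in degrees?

317 + 90 = 407 → 407 − 360 = 47°   (square ↑)
47 + 120 = 167°   (triadic ↑)

167°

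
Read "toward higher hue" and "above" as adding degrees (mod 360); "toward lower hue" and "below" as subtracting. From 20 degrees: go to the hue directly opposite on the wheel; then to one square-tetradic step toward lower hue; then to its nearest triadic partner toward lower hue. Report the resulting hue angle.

+180° (complement): 20 + 180 = 200°
−90° (square ↓): 200 − 90 = 110°
−120° (triadic ↓): 110 − 120 = -10 → -10 + 360 = 350°

350°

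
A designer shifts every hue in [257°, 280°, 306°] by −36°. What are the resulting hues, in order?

257 − 36 = 221°
280 − 36 = 244°
306 − 36 = 270°

221°, 244°, 270°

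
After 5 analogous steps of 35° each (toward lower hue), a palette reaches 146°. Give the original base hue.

321°

5 steps of 35° (toward lower hue) give a net shift of −175°.
Start = end − shift: 146 + 175 = 321°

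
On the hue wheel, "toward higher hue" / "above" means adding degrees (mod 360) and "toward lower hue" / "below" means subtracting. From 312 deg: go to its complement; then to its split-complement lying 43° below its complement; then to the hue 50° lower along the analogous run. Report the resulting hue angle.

219°

complement +180°: 312 + 180 = 492 → 492 − 360 = 132°
split-comp 43° ↓ +137°: 132 + 137 = 269°
analog 50° ↓ −50°: 269 − 50 = 219°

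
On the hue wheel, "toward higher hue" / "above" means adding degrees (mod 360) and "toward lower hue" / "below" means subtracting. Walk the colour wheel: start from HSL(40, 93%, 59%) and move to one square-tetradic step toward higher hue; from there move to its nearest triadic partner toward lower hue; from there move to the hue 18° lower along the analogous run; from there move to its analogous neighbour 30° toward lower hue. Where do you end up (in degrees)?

322°

square ↑ +90°: 40 + 90 = 130°
triadic ↓ −120°: 130 − 120 = 10°
analog 18° ↓ −18°: 10 − 18 = -8 → -8 + 360 = 352°
analog 30° ↓ −30°: 352 − 30 = 322°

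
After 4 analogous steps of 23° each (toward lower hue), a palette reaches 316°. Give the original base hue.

4 steps of 23° (toward lower hue) give a net shift of −92°.
Start = end − shift: 316 + 92 = 408 → 408 − 360 = 48°

48°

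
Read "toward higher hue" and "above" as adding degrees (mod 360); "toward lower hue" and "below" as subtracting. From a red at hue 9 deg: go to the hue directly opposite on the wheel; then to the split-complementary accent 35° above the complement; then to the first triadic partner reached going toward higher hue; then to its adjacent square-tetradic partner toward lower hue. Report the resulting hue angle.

74°

+180° (complement): 9 + 180 = 189°
+215° (split-comp 35° ↑): 189 + 215 = 404 → 404 − 360 = 44°
+120° (triadic ↑): 44 + 120 = 164°
−90° (square ↓): 164 − 90 = 74°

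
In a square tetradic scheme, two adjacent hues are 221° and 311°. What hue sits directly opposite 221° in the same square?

A square tetradic scheme places four hues 90° apart; opposite corners are 180° apart.
221 + 180 = 401 → 401 − 360 = 41°

41°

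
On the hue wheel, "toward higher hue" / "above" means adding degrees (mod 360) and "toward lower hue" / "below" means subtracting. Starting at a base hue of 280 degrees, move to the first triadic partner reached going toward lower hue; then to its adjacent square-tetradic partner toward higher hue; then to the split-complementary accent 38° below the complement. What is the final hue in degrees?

triadic ↓ −120°: 280 − 120 = 160°
square ↑ +90°: 160 + 90 = 250°
split-comp 38° ↓ +142°: 250 + 142 = 392 → 392 − 360 = 32°

32°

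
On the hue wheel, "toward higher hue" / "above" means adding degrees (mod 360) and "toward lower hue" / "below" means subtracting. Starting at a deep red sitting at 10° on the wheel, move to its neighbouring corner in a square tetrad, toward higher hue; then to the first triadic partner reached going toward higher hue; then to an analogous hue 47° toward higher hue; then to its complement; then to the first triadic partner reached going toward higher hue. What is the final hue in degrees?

+90° (square ↑): 10 + 90 = 100°
+120° (triadic ↑): 100 + 120 = 220°
+47° (analog 47° ↑): 220 + 47 = 267°
+180° (complement): 267 + 180 = 447 → 447 − 360 = 87°
+120° (triadic ↑): 87 + 120 = 207°

207°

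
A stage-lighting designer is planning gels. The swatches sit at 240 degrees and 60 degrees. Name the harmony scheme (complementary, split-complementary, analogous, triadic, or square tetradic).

complementary

Sort the hues: 60°, 240°.
Successive gaps around the wheel: 180°, 180°.
Two hues 180° apart are complementary.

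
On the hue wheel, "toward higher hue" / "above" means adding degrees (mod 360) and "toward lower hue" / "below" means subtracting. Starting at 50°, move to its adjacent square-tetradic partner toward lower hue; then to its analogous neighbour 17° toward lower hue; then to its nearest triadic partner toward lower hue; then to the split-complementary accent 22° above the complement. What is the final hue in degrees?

25°

50 − 90 = -40 → -40 + 360 = 320°   (square ↓)
320 − 17 = 303°   (analog 17° ↓)
303 − 120 = 183°   (triadic ↓)
183 + 202 = 385 → 385 − 360 = 25°   (split-comp 22° ↑)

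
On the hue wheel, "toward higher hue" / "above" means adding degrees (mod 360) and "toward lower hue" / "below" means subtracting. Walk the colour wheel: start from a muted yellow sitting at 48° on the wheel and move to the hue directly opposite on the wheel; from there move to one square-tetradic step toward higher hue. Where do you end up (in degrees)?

318°

complement +180°: 48 + 180 = 228°
square ↑ +90°: 228 + 90 = 318°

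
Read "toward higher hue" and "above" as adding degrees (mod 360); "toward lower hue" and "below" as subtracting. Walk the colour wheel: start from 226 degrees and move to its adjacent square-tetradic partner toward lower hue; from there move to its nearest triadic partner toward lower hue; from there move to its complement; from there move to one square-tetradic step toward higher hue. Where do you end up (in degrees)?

226 − 90 = 136°   (square ↓)
136 − 120 = 16°   (triadic ↓)
16 + 180 = 196°   (complement)
196 + 90 = 286°   (square ↑)

286°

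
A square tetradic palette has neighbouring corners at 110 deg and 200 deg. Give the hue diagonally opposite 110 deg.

290°

A square tetradic scheme places four hues 90° apart; opposite corners are 180° apart.
110 + 180 = 290°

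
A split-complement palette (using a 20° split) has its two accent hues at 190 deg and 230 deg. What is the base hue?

The accents sit 20° either side of the complement, so the complement is their short-arc midpoint on the wheel.
Short-arc midpoint of 190° and 230°: 210°.
Base is 180° from the complement: 210 − 180 = 30°

30°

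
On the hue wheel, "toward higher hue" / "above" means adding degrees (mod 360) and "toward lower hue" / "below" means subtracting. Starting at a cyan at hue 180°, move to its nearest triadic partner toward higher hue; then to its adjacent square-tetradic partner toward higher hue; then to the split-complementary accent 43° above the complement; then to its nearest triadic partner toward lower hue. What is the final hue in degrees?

133°

triadic ↑ +120°: 180 + 120 = 300°
square ↑ +90°: 300 + 90 = 390 → 390 − 360 = 30°
split-comp 43° ↑ +223°: 30 + 223 = 253°
triadic ↓ −120°: 253 − 120 = 133°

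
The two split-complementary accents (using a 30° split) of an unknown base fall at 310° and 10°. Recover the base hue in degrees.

The accents sit 30° either side of the complement, so the complement is their short-arc midpoint on the wheel.
Short-arc midpoint of 310° and 10°: 340°.
Base is 180° from the complement: 340 − 180 = 160°

160°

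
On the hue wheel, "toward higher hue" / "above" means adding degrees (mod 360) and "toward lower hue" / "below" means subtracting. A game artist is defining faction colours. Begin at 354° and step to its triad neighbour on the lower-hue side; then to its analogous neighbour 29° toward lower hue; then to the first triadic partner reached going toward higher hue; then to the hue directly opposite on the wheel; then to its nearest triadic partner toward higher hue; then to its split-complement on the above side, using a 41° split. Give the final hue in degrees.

126°

354 − 120 = 234°   (triadic ↓)
234 − 29 = 205°   (analog 29° ↓)
205 + 120 = 325°   (triadic ↑)
325 + 180 = 505 → 505 − 360 = 145°   (complement)
145 + 120 = 265°   (triadic ↑)
265 + 221 = 486 → 486 − 360 = 126°   (split-comp 41° ↑)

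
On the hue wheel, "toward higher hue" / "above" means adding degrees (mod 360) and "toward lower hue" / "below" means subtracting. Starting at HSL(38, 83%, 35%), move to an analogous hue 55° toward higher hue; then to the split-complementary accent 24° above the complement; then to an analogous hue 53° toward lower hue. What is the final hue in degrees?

244°

38 + 55 = 93°   (analog 55° ↑)
93 + 204 = 297°   (split-comp 24° ↑)
297 − 53 = 244°   (analog 53° ↓)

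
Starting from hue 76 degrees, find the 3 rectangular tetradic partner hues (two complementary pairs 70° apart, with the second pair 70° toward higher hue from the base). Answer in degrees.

76 + 70 = 146°
76 + 180 = 256°
76 + 250 = 326°

146°, 256°, 326°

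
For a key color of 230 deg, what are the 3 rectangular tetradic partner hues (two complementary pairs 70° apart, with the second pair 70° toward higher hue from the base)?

300°, 50° and 120°

A rectangular tetradic uses two complementary pairs 70° apart: offsets 0°, 70°, 180°, 250°.
230 + 70 = 300°
230 + 180 = 410 → 410 − 360 = 50°
230 + 250 = 480 → 480 − 360 = 120°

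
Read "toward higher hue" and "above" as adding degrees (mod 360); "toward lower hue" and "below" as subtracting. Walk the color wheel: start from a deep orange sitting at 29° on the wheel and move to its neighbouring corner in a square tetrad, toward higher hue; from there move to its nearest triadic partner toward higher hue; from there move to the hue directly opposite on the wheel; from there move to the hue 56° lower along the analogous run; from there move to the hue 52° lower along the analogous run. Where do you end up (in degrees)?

square ↑ +90°: 29 + 90 = 119°
triadic ↑ +120°: 119 + 120 = 239°
complement +180°: 239 + 180 = 419 → 419 − 360 = 59°
analog 56° ↓ −56°: 59 − 56 = 3°
analog 52° ↓ −52°: 3 − 52 = -49 → -49 + 360 = 311°

311°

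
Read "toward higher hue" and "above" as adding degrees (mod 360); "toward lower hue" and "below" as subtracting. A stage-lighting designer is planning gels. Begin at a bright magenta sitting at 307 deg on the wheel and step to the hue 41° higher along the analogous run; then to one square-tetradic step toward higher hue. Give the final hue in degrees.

78°

307 + 41 = 348°   (analog 41° ↑)
348 + 90 = 438 → 438 − 360 = 78°   (square ↑)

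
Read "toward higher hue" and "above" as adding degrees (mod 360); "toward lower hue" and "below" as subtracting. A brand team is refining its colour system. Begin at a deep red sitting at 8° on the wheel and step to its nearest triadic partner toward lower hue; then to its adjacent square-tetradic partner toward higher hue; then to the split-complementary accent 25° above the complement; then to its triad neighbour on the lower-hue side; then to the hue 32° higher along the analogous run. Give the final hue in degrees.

95°

triadic ↓ −120°: 8 − 120 = -112 → -112 + 360 = 248°
square ↑ +90°: 248 + 90 = 338°
split-comp 25° ↑ +205°: 338 + 205 = 543 → 543 − 360 = 183°
triadic ↓ −120°: 183 − 120 = 63°
analog 32° ↑ +32°: 63 + 32 = 95°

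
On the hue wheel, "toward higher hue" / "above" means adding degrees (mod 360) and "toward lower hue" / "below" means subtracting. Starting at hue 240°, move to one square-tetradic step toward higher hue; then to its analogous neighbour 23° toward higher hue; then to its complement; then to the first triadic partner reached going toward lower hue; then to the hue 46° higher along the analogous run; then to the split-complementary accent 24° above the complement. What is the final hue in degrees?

square ↑ +90°: 240 + 90 = 330°
analog 23° ↑ +23°: 330 + 23 = 353°
complement +180°: 353 + 180 = 533 → 533 − 360 = 173°
triadic ↓ −120°: 173 − 120 = 53°
analog 46° ↑ +46°: 53 + 46 = 99°
split-comp 24° ↑ +204°: 99 + 204 = 303°

303°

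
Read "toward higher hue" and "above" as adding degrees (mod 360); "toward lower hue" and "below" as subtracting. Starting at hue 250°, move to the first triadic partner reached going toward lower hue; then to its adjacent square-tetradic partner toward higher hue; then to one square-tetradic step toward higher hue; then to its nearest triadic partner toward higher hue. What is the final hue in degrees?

−120° (triadic ↓): 250 − 120 = 130°
+90° (square ↑): 130 + 90 = 220°
+90° (square ↑): 220 + 90 = 310°
+120° (triadic ↑): 310 + 120 = 430 → 430 − 360 = 70°

70°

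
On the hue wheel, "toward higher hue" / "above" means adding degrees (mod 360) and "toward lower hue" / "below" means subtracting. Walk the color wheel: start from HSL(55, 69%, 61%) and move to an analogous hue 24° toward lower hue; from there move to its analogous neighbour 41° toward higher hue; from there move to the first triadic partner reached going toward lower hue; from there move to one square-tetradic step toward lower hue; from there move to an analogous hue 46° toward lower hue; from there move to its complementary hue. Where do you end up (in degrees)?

356°

−24° (analog 24° ↓): 55 − 24 = 31°
+41° (analog 41° ↑): 31 + 41 = 72°
−120° (triadic ↓): 72 − 120 = -48 → -48 + 360 = 312°
−90° (square ↓): 312 − 90 = 222°
−46° (analog 46° ↓): 222 − 46 = 176°
+180° (complement): 176 + 180 = 356°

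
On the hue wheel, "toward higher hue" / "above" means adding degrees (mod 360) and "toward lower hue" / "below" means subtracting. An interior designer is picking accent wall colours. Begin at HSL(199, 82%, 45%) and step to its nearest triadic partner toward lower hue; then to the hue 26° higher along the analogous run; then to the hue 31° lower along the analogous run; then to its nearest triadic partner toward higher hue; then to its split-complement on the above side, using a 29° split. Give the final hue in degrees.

43°

199 − 120 = 79°   (triadic ↓)
79 + 26 = 105°   (analog 26° ↑)
105 − 31 = 74°   (analog 31° ↓)
74 + 120 = 194°   (triadic ↑)
194 + 209 = 403 → 403 − 360 = 43°   (split-comp 29° ↑)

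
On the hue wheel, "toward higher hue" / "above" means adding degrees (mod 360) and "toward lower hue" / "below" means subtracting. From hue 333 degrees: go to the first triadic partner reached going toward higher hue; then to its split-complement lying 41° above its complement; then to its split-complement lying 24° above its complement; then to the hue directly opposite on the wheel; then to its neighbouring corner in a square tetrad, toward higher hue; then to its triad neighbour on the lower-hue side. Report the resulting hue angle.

308°

333 + 120 = 453 → 453 − 360 = 93°   (triadic ↑)
93 + 221 = 314°   (split-comp 41° ↑)
314 + 204 = 518 → 518 − 360 = 158°   (split-comp 24° ↑)
158 + 180 = 338°   (complement)
338 + 90 = 428 → 428 − 360 = 68°   (square ↑)
68 − 120 = -52 → -52 + 360 = 308°   (triadic ↓)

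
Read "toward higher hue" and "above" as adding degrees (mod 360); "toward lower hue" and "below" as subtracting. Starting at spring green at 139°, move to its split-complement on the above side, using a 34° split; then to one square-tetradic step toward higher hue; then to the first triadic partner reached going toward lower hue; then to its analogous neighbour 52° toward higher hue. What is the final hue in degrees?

split-comp 34° ↑ +214°: 139 + 214 = 353°
square ↑ +90°: 353 + 90 = 443 → 443 − 360 = 83°
triadic ↓ −120°: 83 − 120 = -37 → -37 + 360 = 323°
analog 52° ↑ +52°: 323 + 52 = 375 → 375 − 360 = 15°

15°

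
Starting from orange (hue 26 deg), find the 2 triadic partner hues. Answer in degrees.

146° and 266°

26 + 120 = 146°
26 + 240 = 266°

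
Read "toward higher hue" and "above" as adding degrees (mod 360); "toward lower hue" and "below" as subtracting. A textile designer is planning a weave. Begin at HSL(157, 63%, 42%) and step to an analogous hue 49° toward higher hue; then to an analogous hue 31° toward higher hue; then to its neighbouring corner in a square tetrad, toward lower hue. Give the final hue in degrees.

157 + 49 = 206°   (analog 49° ↑)
206 + 31 = 237°   (analog 31° ↑)
237 − 90 = 147°   (square ↓)

147°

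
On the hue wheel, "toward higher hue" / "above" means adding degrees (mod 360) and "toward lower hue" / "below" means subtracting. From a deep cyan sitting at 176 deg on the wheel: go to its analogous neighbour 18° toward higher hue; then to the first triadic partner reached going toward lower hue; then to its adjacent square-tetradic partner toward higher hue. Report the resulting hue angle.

164°

+18° (analog 18° ↑): 176 + 18 = 194°
−120° (triadic ↓): 194 − 120 = 74°
+90° (square ↑): 74 + 90 = 164°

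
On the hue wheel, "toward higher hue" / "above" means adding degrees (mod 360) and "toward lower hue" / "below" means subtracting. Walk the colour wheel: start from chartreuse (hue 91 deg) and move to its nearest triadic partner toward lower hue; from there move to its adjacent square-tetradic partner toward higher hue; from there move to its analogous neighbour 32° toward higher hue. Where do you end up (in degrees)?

93°

triadic ↓ −120°: 91 − 120 = -29 → -29 + 360 = 331°
square ↑ +90°: 331 + 90 = 421 → 421 − 360 = 61°
analog 32° ↑ +32°: 61 + 32 = 93°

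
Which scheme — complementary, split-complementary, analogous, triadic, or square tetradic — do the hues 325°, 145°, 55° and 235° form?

square tetradic

Sort the hues: 55°, 145°, 235°, 325°.
Successive gaps around the wheel: 90°, 90°, 90°, 90°.
Four hues every 90° form a square tetradic scheme.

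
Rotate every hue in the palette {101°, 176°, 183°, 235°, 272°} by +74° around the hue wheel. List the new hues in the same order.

175°, 250°, 257°, 309°, 346°

101 + 74 = 175°
176 + 74 = 250°
183 + 74 = 257°
235 + 74 = 309°
272 + 74 = 346°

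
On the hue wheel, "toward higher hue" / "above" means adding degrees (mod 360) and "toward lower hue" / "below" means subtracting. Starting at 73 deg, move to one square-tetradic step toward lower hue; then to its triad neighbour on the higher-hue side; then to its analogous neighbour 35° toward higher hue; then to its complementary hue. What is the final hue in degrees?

318°

−90° (square ↓): 73 − 90 = -17 → -17 + 360 = 343°
+120° (triadic ↑): 343 + 120 = 463 → 463 − 360 = 103°
+35° (analog 35° ↑): 103 + 35 = 138°
+180° (complement): 138 + 180 = 318°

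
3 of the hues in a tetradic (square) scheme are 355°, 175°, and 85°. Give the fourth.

A square tetradic scheme places four hues every 90°.
The full set through 85° is {85°, 175°, 265°, 355°}.
Given {85°, 175°, 355°}, the missing hue is 265°.

265°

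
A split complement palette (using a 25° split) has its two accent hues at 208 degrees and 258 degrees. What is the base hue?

53°

The accents sit 25° either side of the complement, so the complement is their short-arc midpoint on the wheel.
Short-arc midpoint of 208° and 258°: 233°.
Base is 180° from the complement: 233 − 180 = 53°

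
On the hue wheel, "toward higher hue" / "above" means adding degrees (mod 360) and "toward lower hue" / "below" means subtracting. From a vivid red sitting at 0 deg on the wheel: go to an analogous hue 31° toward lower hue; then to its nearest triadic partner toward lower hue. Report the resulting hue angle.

0 − 31 = -31 → -31 + 360 = 329°   (analog 31° ↓)
329 − 120 = 209°   (triadic ↓)

209°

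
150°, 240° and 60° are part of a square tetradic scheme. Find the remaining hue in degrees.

A square tetradic scheme places four hues every 90°.
The full set through 60° is {60°, 150°, 240°, 330°}.
Given {60°, 150°, 240°}, the missing hue is 330°.

330°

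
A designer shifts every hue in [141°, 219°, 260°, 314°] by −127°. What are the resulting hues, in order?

141 − 127 = 14°
219 − 127 = 92°
260 − 127 = 133°
314 − 127 = 187°

14°, 92°, 133°, 187°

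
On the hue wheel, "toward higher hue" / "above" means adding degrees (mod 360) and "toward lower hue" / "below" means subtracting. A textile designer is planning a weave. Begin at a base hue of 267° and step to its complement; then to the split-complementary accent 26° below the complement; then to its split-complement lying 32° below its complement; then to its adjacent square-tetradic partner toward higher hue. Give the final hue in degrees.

complement +180°: 267 + 180 = 447 → 447 − 360 = 87°
split-comp 26° ↓ +154°: 87 + 154 = 241°
split-comp 32° ↓ +148°: 241 + 148 = 389 → 389 − 360 = 29°
square ↑ +90°: 29 + 90 = 119°

119°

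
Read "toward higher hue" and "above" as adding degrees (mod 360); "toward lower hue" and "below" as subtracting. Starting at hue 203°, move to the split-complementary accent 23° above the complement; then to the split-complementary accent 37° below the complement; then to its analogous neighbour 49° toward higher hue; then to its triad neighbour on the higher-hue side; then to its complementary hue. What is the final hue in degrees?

178°

203 + 203 = 406 → 406 − 360 = 46°   (split-comp 23° ↑)
46 + 143 = 189°   (split-comp 37° ↓)
189 + 49 = 238°   (analog 49° ↑)
238 + 120 = 358°   (triadic ↑)
358 + 180 = 538 → 538 − 360 = 178°   (complement)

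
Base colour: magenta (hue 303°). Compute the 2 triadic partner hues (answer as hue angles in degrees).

63° and 183°

A triad places three hues 120° apart.
303 + 120 = 423 → 423 − 360 = 63°
303 + 240 = 543 → 543 − 360 = 183°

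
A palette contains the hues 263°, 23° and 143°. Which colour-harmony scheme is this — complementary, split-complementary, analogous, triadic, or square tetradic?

Sort the hues: 23°, 143°, 263°.
Successive gaps around the wheel: 120°, 120°, 120°.
Three hues equally spaced 120° apart form a triad.

triadic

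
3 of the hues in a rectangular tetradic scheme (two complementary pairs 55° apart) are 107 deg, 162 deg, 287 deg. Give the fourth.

A rectangular tetradic uses two complementary pairs 55° apart: offsets 0°, 55°, 180°, 235°.
Among {107°, 162°, 287°}, 107° and 287° are a 180° pair.
The remaining hue 162° needs its own complement: 162 + 180 = 342°

342°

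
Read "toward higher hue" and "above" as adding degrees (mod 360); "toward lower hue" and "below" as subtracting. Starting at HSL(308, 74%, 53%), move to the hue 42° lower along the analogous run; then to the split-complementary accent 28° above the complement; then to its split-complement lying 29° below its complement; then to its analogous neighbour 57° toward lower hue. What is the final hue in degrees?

208°

−42° (analog 42° ↓): 308 − 42 = 266°
+208° (split-comp 28° ↑): 266 + 208 = 474 → 474 − 360 = 114°
+151° (split-comp 29° ↓): 114 + 151 = 265°
−57° (analog 57° ↓): 265 − 57 = 208°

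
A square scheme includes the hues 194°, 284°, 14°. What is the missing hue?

104°

A square tetradic scheme places four hues every 90°.
The full set through 14° is {14°, 104°, 194°, 284°}.
Given {14°, 194°, 284°}, the missing hue is 104°.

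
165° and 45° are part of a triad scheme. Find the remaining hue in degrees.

A triad places three hues 120° apart.
The full set through 45° is {45°, 165°, 285°}.
Given {45°, 165°}, the missing hue is 285°.

285°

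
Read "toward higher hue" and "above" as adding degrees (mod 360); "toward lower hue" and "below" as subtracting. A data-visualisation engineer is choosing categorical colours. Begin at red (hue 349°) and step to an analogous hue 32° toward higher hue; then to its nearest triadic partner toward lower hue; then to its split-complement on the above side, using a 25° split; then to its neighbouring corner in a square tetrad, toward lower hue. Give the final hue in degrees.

16°

+32° (analog 32° ↑): 349 + 32 = 381 → 381 − 360 = 21°
−120° (triadic ↓): 21 − 120 = -99 → -99 + 360 = 261°
+205° (split-comp 25° ↑): 261 + 205 = 466 → 466 − 360 = 106°
−90° (square ↓): 106 − 90 = 16°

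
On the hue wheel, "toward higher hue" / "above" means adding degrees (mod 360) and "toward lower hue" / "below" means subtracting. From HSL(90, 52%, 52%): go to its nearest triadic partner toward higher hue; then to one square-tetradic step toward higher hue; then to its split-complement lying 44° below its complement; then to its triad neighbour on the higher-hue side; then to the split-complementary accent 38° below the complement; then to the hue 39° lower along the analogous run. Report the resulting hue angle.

90 + 120 = 210°   (triadic ↑)
210 + 90 = 300°   (square ↑)
300 + 136 = 436 → 436 − 360 = 76°   (split-comp 44° ↓)
76 + 120 = 196°   (triadic ↑)
196 + 142 = 338°   (split-comp 38° ↓)
338 − 39 = 299°   (analog 39° ↓)

299°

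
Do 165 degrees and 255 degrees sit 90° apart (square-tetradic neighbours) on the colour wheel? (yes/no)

yes

Angular distance: |165 − 255| = 90 = 90°.
90° apart (square-tetradic neighbours) requires 90°.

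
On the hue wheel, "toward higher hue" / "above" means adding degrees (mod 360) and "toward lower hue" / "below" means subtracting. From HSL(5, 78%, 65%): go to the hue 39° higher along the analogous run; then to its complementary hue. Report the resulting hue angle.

224°

+39° (analog 39° ↑): 5 + 39 = 44°
+180° (complement): 44 + 180 = 224°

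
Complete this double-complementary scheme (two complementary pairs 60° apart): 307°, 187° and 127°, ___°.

A rectangular tetradic uses two complementary pairs 60° apart: offsets 0°, 60°, 180°, 240°.
Among {127°, 187°, 307°}, 307° and 127° are a 180° pair.
The remaining hue 187° needs its own complement: 187 + 180 = 367 → 367 − 360 = 7°

7°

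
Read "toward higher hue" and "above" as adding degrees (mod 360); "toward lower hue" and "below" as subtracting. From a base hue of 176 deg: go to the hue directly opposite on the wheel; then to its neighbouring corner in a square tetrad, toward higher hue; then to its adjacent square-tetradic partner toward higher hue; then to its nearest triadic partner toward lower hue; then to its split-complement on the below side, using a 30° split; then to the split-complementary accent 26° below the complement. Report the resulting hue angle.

176 + 180 = 356°   (complement)
356 + 90 = 446 → 446 − 360 = 86°   (square ↑)
86 + 90 = 176°   (square ↑)
176 − 120 = 56°   (triadic ↓)
56 + 150 = 206°   (split-comp 30° ↓)
206 + 154 = 360 → 360 − 360 = 0°   (split-comp 26° ↓)

0°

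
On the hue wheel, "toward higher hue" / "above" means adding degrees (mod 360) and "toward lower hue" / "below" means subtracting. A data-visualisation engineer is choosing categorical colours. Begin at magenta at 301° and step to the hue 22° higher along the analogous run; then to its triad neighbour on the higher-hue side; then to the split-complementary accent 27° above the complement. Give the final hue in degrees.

290°

analog 22° ↑ +22°: 301 + 22 = 323°
triadic ↑ +120°: 323 + 120 = 443 → 443 − 360 = 83°
split-comp 27° ↑ +207°: 83 + 207 = 290°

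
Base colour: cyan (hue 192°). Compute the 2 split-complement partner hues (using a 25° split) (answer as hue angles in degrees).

Split-complementary hues sit 25° either side of the complement.
Complement of 192°: 192 + 180 = 372 → 372 − 360 = 12°
12 − 25 = -13 → -13 + 360 = 347°
12 + 25 = 37°

347° and 37°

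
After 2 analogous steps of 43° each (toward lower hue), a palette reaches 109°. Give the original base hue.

2 steps of 43° (toward lower hue) give a net shift of −86°.
Start = end − shift: 109 + 86 = 195°

195°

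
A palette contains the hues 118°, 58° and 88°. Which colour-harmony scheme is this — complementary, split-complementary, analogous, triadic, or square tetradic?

analogous

Sort the hues: 58°, 88°, 118°.
Successive gaps around the wheel: 30°, 30°, 300°.
A run of hues at equal small steps (30°) with one large closing gap is an analogous group.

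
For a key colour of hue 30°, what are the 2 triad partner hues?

A triad places three hues 120° apart.
30 + 120 = 150°
30 + 240 = 270°

150° and 270°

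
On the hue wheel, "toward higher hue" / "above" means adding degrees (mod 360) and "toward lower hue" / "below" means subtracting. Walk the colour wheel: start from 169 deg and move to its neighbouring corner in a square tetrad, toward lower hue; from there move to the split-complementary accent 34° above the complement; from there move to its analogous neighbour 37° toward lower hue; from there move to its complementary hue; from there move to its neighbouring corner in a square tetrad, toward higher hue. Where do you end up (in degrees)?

166°

169 − 90 = 79°   (square ↓)
79 + 214 = 293°   (split-comp 34° ↑)
293 − 37 = 256°   (analog 37° ↓)
256 + 180 = 436 → 436 − 360 = 76°   (complement)
76 + 90 = 166°   (square ↑)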